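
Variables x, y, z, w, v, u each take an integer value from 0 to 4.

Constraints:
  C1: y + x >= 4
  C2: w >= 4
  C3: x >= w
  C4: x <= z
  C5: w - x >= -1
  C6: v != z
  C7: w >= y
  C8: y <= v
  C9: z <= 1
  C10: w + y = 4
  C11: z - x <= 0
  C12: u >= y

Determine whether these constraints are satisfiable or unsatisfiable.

Unsatisfiable

From constraints 2 and 3: x ≥ w and w ≥ 4, so x ≥ 4. From constraints 4 and 9: x ≤ z and z ≤ 1, so x ≤ 1. But 1 < 4, so no value of x works.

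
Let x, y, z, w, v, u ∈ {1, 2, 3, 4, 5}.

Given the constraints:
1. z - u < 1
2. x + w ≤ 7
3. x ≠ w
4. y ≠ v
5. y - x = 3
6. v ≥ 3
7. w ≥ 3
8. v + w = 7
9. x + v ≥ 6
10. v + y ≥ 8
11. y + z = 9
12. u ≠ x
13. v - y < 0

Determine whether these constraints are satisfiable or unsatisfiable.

Setting (x, y, z, w, v, u) = (2, 5, 4, 3, 4, 5) satisfies everything: constraint 1: z - u = -1; constraint 2: x + w = 5, and the others follow.

Satisfiable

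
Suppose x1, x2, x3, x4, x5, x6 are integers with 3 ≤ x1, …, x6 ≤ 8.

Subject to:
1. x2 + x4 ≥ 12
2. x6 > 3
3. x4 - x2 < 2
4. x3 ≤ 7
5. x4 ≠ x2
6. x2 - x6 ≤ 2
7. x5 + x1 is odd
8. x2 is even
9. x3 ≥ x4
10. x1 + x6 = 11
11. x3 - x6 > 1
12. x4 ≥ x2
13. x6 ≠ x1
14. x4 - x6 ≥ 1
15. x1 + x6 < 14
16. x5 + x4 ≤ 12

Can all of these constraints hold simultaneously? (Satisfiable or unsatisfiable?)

Satisfiable

Setting (x1, x2, x3, x4, x5, x6) = (6, 6, 7, 7, 5, 5) satisfies everything: constraint 1: x2 + x4 = 13; constraint 3: x4 - x2 = 1; constraint 6: x2 - x6 = 1, and the others follow.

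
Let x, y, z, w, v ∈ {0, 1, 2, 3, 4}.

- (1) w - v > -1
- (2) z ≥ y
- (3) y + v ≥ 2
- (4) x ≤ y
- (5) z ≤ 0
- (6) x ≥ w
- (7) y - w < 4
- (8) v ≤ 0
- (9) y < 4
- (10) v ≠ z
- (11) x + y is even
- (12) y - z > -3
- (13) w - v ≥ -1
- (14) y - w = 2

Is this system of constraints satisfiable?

Unsatisfiable

From constraints 2 and 5: y ≤ z ≤ 0. From constraint 8: v ≤ 0. Hence y + v ≤ 0. But constraint 3 requires y + v ≥ 2, and 2 > 0. Contradiction.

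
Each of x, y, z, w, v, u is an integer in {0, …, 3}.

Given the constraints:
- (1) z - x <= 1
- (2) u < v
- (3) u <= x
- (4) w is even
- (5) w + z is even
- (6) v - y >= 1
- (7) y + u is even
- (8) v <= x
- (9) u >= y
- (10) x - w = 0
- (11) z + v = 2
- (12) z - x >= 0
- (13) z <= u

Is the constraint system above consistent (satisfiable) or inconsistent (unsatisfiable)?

Unsatisfiable

Constraints 2, 8, 12, and 13 give v ≤ x, x ≤ z, z ≤ u, u < v. Chaining: v ≤ x ≤ z ≤ u < v, which forces v < v — impossible.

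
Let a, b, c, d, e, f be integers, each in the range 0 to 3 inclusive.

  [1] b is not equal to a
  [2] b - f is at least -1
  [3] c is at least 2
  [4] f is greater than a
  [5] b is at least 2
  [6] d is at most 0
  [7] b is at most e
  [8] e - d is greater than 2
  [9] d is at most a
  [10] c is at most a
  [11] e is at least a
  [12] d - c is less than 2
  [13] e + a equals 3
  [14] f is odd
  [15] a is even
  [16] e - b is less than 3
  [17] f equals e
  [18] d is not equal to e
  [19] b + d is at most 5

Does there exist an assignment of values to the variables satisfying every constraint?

Unsatisfiable

From constraints 5 and 7: e ≥ b ≥ 2. From constraints 3 and 10: a ≥ c ≥ 2. Hence e + a ≥ 4. But constraint 13 requires e + a = 3, and 3 < 4. Contradiction.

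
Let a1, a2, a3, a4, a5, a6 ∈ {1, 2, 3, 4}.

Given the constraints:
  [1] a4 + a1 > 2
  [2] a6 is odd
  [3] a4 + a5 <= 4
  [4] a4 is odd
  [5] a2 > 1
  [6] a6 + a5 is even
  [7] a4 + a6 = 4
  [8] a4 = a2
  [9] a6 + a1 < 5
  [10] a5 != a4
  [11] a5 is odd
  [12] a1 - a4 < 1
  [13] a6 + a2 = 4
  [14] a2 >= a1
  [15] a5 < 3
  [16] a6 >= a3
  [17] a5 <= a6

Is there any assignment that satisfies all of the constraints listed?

Satisfiable

Setting (a1, a2, a3, a4, a5, a6) = (2, 3, 1, 3, 1, 1) satisfies everything: constraint 1: a4 + a1 = 5; constraint 3: a4 + a5 = 4, and the others follow.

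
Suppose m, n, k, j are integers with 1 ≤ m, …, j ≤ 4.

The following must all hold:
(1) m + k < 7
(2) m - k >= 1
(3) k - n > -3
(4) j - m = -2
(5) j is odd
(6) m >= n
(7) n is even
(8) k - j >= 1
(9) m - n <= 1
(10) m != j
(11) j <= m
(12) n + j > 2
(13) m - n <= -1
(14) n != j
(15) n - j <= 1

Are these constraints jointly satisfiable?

Unsatisfiable

Constraints 2, 8, 13, and 15 give n − m ≥ 1, m − k ≥ 1, k − j ≥ 1, j − n ≥ -1.
Adding all 4 inequalities: the left sides telescope to 0, and the right sides sum to 1 + 1 + 1 + (-1) = 2. So 0 ≥ 2, which is false.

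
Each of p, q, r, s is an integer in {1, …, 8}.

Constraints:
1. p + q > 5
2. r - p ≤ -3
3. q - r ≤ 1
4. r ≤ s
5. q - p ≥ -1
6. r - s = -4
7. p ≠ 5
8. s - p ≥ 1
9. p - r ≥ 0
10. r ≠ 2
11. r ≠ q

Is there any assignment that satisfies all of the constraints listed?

Constraints 2, 3, and 5 give q − p ≥ -1, p − r ≥ 3, r − q ≥ -1.
Adding all 3 inequalities: the left sides telescope to 0, and the right sides sum to (-1) + 3 + (-1) = 1. So 0 ≥ 1, which is false.

Unsatisfiable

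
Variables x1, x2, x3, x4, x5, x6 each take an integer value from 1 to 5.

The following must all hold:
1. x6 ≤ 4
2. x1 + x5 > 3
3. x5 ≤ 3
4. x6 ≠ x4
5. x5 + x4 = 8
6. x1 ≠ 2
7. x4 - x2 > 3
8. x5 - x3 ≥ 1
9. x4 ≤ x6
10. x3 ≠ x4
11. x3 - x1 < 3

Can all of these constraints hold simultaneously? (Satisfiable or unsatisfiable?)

From constraint 3: x5 ≤ 3. From constraints 1 and 9: x4 ≤ x6 ≤ 4. Hence x5 + x4 ≤ 7. But constraint 5 requires x5 + x4 = 8, and 8 > 7. Contradiction.

Unsatisfiable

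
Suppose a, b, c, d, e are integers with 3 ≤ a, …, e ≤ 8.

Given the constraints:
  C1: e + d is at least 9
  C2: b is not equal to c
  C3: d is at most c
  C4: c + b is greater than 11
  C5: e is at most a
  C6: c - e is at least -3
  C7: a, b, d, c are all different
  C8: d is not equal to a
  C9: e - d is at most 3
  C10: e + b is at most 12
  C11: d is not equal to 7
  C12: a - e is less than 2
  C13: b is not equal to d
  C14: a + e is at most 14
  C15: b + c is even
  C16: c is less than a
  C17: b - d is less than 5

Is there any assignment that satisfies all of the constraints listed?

Satisfiable

Setting (a, b, c, d, e) = (6, 7, 5, 4, 5) satisfies everything: constraint 1: e + d = 9; constraint 4: c + b = 12, and the others follow.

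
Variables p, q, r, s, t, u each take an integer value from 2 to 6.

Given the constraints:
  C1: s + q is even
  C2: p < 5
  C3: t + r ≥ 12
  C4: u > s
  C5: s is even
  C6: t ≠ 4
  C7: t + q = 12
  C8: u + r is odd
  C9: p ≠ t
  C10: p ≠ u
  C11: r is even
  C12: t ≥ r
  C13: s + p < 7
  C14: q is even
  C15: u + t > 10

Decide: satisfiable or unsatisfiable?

Satisfiable

Take p = 2, q = 6, r = 6, s = 2, t = 6, u = 5. Then constraint 3: t + r = 12; constraint 7: t + q = 12, and every other listed constraint is also met.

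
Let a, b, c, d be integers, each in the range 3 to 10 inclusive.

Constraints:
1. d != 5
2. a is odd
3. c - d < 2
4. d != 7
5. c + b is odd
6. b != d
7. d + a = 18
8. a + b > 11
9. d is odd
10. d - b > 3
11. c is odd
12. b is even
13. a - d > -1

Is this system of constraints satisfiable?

One satisfying assignment is a = 9, b = 4, c = 9, d = 9.
For the less obvious constraints — constraint 3: c - d = 0; constraint 7: d + a = 18; constraint 8: a + b = 13 — and the others hold by inspection.

Satisfiable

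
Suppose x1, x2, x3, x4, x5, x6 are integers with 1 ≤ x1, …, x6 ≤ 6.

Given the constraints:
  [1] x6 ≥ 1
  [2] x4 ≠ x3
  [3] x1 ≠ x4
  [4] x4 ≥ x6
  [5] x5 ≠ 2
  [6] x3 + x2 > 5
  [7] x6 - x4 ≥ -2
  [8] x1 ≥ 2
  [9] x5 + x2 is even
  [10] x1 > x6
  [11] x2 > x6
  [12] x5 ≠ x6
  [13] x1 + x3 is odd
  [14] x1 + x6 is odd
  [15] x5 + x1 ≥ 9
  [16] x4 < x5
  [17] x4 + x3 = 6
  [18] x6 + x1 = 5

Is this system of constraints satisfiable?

One satisfying assignment is x1 = 3, x2 = 4, x3 = 4, x4 = 2, x5 = 6, x6 = 2.
For the less obvious constraints — constraint 6: x3 + x2 = 8; constraint 7: x6 - x4 = 0 — and the others hold by inspection.

Satisfiable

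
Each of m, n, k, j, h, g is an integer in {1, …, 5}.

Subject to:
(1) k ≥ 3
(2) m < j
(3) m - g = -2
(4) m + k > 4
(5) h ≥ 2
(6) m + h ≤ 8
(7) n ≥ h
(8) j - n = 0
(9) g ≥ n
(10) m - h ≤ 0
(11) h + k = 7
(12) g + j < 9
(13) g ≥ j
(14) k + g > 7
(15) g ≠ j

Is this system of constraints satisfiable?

Satisfiable

Setting (m, n, k, j, h, g) = (2, 3, 4, 3, 3, 4) satisfies everything: constraint 3: m - g = -2; constraint 4: m + k = 6, and the others follow.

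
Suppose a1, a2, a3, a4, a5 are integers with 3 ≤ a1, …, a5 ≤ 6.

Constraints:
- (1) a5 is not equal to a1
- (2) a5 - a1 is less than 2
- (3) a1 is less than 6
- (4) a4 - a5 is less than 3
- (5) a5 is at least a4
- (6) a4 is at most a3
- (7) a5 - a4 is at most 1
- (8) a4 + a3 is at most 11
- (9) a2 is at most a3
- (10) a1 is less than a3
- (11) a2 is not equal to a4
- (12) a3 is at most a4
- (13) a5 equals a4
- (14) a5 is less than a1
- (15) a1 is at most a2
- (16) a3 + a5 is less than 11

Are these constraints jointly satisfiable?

Constraints 5, 9, 12, 14, and 15 give a5 < a1, a1 ≤ a2, a2 ≤ a3, a3 ≤ a4, a4 ≤ a5. Chaining: a5 < a1 ≤ a2 ≤ a3 ≤ a4 ≤ a5, which forces a5 < a5 — impossible.

Unsatisfiable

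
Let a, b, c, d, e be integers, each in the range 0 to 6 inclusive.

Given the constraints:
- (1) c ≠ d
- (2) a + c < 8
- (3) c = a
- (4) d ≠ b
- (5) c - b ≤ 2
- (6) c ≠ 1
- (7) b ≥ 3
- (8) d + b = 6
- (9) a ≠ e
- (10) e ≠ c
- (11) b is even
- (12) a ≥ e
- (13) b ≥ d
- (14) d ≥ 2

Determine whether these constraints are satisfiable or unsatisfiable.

Try a = 3, b = 4, c = 3, d = 2, e = 1.
Check constraint 2: a + c = 6; constraint 5: c - b = -1. The remaining constraints are straightforward to verify.

Satisfiable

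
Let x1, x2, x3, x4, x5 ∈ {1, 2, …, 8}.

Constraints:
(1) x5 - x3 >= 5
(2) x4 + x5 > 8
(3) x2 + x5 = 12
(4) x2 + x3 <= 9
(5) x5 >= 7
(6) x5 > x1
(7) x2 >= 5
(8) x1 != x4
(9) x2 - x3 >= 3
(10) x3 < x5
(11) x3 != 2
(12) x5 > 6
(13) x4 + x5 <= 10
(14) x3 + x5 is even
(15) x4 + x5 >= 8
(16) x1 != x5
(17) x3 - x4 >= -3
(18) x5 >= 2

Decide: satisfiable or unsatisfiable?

The assignment x1 = 2, x2 = 5, x3 = 1, x4 = 3, x5 = 7 works:
  constraint 1 holds since x5 - x3 = 6.
  constraint 2 holds since x4 + x5 = 10.
The rest check out directly.

Satisfiable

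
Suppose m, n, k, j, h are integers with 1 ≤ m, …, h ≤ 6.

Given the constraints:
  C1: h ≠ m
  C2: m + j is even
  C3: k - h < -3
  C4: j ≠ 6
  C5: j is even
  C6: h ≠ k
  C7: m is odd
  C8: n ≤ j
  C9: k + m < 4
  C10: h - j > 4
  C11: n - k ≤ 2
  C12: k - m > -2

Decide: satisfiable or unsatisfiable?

Unsatisfiable

Constraint 7 makes m odd and constraint 5 makes j even, so m + j must be odd. Constraint 2 says m + j is even — contradiction.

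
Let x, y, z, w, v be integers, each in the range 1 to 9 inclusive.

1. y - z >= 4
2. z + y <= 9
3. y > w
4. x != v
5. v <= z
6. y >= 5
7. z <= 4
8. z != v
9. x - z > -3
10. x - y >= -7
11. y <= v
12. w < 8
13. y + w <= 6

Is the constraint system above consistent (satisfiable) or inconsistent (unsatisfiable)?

Unsatisfiable

From constraints 6 and 11: v ≥ y and y ≥ 5, so v ≥ 5. From constraints 5 and 7: v ≤ z and z ≤ 4, so v ≤ 4. But 4 < 5, so no value of v works.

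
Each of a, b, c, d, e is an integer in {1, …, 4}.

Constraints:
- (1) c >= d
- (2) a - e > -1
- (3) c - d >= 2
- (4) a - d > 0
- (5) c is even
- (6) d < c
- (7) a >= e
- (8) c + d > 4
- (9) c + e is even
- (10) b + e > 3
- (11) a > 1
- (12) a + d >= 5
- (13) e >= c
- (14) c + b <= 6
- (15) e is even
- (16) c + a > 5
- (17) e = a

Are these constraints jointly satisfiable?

Satisfiable

Setting (a, b, c, d, e) = (4, 2, 4, 1, 4) satisfies everything: constraint 2: a - e = 0; constraint 3: c - d = 3, and the others follow.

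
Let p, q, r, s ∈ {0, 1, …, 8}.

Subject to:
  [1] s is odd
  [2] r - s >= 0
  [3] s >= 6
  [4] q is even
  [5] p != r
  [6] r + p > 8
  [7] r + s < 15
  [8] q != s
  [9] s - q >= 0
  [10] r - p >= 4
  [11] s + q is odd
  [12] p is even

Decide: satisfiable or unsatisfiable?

The assignment p = 2, q = 6, r = 7, s = 7 works:
  constraint 2 holds since r - s = 0.
  constraint 6 holds since r + p = 9.
The rest check out directly.

Satisfiable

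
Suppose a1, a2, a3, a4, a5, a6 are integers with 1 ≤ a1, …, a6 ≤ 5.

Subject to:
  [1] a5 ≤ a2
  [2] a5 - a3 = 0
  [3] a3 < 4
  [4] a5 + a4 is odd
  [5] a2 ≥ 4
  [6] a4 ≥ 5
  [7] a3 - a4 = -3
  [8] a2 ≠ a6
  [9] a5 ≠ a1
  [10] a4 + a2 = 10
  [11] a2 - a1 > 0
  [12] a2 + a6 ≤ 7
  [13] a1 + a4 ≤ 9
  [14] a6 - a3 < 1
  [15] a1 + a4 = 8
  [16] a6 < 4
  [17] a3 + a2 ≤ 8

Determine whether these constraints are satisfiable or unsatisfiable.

Setting (a1, a2, a3, a4, a5, a6) = (3, 5, 2, 5, 2, 2) satisfies everything: constraint 2: a5 - a3 = 0; constraint 7: a3 - a4 = -3; constraint 10: a4 + a2 = 10, and the others follow.

Satisfiable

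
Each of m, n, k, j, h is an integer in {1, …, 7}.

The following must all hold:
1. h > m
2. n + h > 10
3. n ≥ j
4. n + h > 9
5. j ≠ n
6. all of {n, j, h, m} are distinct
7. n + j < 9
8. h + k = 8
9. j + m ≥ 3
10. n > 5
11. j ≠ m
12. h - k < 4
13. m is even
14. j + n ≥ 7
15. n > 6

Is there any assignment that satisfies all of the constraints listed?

Satisfiable

Try m = 4, n = 7, k = 3, j = 1, h = 5.
Check constraint 2: n + h = 12; constraint 4: n + h = 12; constraint 7: n + j = 8. The remaining constraints are straightforward to verify.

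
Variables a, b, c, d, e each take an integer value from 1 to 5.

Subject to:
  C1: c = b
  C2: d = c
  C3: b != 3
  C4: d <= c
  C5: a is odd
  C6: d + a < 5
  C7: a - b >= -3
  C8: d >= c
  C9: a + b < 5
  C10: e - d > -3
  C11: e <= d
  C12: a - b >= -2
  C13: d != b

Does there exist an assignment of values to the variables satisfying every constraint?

From constraints 1 and 2, d = c = b, so d = b. But constraint 13 says d ≠ b. Contradiction.

Unsatisfiable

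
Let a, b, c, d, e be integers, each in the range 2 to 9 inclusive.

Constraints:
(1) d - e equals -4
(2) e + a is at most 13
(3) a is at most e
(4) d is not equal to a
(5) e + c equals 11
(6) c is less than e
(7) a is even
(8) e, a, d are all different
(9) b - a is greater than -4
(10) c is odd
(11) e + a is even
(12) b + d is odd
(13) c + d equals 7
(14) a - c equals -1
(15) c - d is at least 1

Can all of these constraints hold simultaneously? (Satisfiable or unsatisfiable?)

Satisfiable

Take a = 4, b = 3, c = 5, d = 2, e = 6. Then constraint 1: d - e = -4; constraint 2: e + a = 10, and every other listed constraint is also met.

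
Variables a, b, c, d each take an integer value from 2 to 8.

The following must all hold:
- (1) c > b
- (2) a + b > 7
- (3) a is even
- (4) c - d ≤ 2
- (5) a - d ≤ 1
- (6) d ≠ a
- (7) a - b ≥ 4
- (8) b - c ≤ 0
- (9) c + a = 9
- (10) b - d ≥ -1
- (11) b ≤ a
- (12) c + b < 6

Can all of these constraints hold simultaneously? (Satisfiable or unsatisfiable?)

Unsatisfiable

Constraints 5, 7, and 10 give b − d ≥ -1, d − a ≥ -1, a − b ≥ 4.
Adding all 3 inequalities: the left sides telescope to 0, and the right sides sum to (-1) + (-1) + 4 = 2. So 0 ≥ 2, which is false.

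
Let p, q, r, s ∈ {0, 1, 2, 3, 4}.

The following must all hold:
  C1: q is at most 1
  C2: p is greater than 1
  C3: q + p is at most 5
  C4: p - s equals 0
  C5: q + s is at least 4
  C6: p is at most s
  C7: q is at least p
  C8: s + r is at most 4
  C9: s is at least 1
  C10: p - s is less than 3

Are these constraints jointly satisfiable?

From constraint 2: p ≥ 2. From constraints 1 and 7: p ≤ q and q ≤ 1, so p ≤ 1. But 1 < 2, so no value of p works.

Unsatisfiable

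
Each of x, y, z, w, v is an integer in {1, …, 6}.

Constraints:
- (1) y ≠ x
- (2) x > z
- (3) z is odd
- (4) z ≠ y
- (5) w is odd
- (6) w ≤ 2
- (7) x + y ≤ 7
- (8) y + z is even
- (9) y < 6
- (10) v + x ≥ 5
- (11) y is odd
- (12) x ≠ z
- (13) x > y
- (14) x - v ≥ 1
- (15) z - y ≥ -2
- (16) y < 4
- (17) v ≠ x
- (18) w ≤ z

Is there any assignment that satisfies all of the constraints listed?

Try x = 4, y = 3, z = 1, w = 1, v = 1.
Check constraint 7: x + y = 7; constraint 10: v + x = 5. The remaining constraints are straightforward to verify.

Satisfiable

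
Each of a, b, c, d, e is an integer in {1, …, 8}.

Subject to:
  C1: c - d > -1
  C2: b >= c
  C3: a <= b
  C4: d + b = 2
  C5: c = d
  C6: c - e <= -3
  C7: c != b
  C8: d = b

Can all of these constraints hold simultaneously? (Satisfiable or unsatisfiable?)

From constraints 5 and 8, c = d = b, so c = b. But constraint 7 says c ≠ b. Contradiction.

Unsatisfiable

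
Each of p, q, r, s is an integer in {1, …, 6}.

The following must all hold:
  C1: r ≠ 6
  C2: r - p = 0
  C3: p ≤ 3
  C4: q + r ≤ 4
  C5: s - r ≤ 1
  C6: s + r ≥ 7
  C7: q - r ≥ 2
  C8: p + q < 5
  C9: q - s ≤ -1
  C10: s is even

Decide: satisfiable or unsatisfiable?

Unsatisfiable

Constraints 5, 7, and 9 give s − q ≥ 1, q − r ≥ 2, r − s ≥ -1.
Adding all 3 inequalities: the left sides telescope to 0, and the right sides sum to 1 + 2 + (-1) = 2. So 0 ≥ 2, which is false.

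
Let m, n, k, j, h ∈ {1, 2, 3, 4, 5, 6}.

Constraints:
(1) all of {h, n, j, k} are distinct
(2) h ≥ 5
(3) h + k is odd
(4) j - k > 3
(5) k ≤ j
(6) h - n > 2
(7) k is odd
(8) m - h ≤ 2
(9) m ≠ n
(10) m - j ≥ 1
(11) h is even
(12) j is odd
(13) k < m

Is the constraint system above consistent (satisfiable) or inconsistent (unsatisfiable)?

Satisfiable

Take m = 6, n = 3, k = 1, j = 5, h = 6. Then constraint 4: j - k = 4; constraint 6: h - n = 3, and every other listed constraint is also met.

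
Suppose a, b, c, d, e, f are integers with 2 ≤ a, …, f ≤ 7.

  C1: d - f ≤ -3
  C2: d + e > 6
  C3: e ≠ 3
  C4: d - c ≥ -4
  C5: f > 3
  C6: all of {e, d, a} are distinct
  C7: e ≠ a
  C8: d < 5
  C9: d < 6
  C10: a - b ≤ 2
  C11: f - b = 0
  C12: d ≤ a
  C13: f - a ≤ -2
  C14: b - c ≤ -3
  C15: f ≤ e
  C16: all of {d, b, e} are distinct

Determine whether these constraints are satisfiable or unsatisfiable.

Unsatisfiable

Constraints 1, 4, 10, 13, and 14 give a − f ≥ 2, f − d ≥ 3, d − c ≥ -4, c − b ≥ 3, b − a ≥ -2.
Adding all 5 inequalities: the left sides telescope to 0, and the right sides sum to 2 + 3 + (-4) + 3 + (-2) = 2. So 0 ≥ 2, which is false.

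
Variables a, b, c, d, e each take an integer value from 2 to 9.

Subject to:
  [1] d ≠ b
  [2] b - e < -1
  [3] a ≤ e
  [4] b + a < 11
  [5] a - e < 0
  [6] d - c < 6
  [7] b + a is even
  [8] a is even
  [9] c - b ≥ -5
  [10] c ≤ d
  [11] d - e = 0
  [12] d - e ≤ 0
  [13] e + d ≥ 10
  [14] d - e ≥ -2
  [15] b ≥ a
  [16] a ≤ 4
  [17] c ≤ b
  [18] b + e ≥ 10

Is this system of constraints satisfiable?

Satisfiable

Take a = 4, b = 4, c = 2, d = 6, e = 6. Then constraint 2: b - e = -2; constraint 4: b + a = 8; constraint 5: a - e = -2, and every other listed constraint is also met.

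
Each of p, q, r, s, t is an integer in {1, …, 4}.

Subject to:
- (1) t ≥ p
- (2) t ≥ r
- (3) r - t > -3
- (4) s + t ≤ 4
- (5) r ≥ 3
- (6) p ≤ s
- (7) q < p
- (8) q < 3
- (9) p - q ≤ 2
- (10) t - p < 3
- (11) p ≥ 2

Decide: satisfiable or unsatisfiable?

Unsatisfiable

From constraints 6 and 11: s ≥ p ≥ 2. From constraints 2 and 5: t ≥ r ≥ 3. Hence s + t ≥ 5. But constraint 4 requires s + t ≤ 4, and 4 < 5. Contradiction.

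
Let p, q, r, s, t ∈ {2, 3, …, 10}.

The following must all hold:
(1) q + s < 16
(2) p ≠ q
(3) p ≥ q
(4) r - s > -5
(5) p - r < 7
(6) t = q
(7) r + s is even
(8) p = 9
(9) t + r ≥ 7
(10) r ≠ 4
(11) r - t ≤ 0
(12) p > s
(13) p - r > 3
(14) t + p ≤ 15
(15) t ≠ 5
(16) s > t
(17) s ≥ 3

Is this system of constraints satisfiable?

Try p = 9, q = 6, r = 3, s = 7, t = 6.
Check constraint 1: q + s = 13; constraint 4: r - s = -4. The remaining constraints are straightforward to verify.

Satisfiable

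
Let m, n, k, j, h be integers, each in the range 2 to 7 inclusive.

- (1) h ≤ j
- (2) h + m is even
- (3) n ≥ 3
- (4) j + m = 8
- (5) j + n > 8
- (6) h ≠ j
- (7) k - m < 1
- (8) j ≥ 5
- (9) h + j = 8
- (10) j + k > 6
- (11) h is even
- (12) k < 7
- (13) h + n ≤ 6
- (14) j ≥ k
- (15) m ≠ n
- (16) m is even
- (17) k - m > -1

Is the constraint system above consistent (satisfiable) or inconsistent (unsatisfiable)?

Satisfiable

Setting (m, n, k, j, h) = (2, 3, 2, 6, 2) satisfies everything: constraint 4: j + m = 8; constraint 5: j + n = 9, and the others follow.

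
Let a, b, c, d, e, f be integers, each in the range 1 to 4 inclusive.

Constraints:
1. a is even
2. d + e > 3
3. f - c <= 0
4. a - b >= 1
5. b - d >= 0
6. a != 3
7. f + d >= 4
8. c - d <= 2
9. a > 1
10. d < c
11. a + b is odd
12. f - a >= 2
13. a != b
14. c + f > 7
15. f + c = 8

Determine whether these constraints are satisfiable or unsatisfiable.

Constraints 3, 4, 5, 8, and 12 give c − f ≥ 0, f − a ≥ 2, a − b ≥ 1, b − d ≥ 0, d − c ≥ -2.
Adding all 5 inequalities: the left sides telescope to 0, and the right sides sum to 0 + 2 + 1 + 0 + (-2) = 1. So 0 ≥ 1, which is false.

Unsatisfiable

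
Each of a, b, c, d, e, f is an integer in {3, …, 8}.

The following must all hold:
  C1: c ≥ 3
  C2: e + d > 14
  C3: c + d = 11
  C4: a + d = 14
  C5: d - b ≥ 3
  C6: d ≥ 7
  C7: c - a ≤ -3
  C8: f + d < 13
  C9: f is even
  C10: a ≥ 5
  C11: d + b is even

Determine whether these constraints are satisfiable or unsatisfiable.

Take a = 6, b = 4, c = 3, d = 8, e = 8, f = 4. Then constraint 2: e + d = 16; constraint 3: c + d = 11; constraint 4: a + d = 14, and every other listed constraint is also met.

Satisfiable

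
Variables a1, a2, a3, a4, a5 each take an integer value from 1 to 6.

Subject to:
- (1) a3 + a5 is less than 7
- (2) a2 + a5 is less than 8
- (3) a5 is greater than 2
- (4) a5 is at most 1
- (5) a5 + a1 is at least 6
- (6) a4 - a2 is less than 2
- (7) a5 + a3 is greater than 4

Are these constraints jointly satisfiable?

Unsatisfiable

From constraint 3: a5 ≥ 3. From constraint 4: a5 ≤ 1. But 1 < 3, so no value of a5 works.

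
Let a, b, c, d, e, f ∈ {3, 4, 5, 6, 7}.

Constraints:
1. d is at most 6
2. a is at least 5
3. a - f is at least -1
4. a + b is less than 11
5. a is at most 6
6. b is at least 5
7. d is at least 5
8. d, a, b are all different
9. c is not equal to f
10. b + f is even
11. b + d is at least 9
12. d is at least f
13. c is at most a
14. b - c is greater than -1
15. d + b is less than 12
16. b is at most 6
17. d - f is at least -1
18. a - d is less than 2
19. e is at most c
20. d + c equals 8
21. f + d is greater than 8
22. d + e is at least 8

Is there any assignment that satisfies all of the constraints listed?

Constraints 1, 2, 5, 6, 7, and 16 confine each of d, a, b to the 2 values {5, 6}.
Constraint 8 requires all 3 of them to be distinct, but only 2 values are available — impossible by the pigeonhole principle.

Unsatisfiable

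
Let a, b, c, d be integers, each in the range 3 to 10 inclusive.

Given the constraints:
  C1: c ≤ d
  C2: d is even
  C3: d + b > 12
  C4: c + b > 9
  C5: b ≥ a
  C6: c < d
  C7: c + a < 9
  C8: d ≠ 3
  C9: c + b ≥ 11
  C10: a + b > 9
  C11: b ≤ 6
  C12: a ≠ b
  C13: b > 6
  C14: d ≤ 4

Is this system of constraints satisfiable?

Unsatisfiable

From constraints 1 and 14: c ≤ d ≤ 4. From constraint 11: b ≤ 6. Hence c + b ≤ 10. But constraint 9 requires c + b ≥ 11, and 11 > 10. Contradiction.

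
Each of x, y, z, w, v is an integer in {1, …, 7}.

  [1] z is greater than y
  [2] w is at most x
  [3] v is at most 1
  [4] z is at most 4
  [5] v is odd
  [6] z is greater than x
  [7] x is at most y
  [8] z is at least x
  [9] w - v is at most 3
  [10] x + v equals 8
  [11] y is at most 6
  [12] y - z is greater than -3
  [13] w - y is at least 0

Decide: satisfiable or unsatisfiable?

Unsatisfiable

From constraints 7 and 11: x ≤ y ≤ 6. From constraint 3: v ≤ 1. Hence x + v ≤ 7. But constraint 10 requires x + v = 8, and 8 > 7. Contradiction.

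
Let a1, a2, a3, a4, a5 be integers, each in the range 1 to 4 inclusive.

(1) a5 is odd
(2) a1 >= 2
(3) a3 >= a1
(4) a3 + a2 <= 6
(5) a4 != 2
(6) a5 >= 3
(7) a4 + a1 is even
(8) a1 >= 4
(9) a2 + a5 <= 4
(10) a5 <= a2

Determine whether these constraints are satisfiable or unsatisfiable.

From constraints 3 and 8: a3 ≥ a1 ≥ 4. From constraints 6 and 10: a2 ≥ a5 ≥ 3. Hence a3 + a2 ≥ 7. But constraint 4 requires a3 + a2 ≤ 6, and 6 < 7. Contradiction.

Unsatisfiable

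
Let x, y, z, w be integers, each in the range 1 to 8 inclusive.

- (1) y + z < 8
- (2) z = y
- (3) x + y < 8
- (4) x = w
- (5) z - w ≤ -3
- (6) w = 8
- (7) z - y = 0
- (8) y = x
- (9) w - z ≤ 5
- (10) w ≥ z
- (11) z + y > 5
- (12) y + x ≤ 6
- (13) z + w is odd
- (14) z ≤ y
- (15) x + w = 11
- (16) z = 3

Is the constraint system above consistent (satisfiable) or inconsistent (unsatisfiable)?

Unsatisfiable

Constraint 16 fixes z = 3 and constraint 6 fixes w = 8. Constraints 2, 4, and 8 give z = y = x = w, so z = w. But 3 ≠ 8 — contradiction.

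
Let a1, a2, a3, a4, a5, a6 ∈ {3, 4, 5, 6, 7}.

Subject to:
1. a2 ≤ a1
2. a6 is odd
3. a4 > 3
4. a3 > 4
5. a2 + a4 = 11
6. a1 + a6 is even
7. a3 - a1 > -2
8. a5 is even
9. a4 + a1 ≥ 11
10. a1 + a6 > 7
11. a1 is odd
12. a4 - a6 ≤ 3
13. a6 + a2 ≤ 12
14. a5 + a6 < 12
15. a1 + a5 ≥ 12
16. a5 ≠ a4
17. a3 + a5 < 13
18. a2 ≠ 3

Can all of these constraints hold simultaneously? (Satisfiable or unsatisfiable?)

One satisfying assignment is a1 = 7, a2 = 7, a3 = 6, a4 = 4, a5 = 6, a6 = 3.
For the less obvious constraints — constraint 5: a2 + a4 = 11; constraint 7: a3 - a1 = -1 — and the others hold by inspection.

Satisfiable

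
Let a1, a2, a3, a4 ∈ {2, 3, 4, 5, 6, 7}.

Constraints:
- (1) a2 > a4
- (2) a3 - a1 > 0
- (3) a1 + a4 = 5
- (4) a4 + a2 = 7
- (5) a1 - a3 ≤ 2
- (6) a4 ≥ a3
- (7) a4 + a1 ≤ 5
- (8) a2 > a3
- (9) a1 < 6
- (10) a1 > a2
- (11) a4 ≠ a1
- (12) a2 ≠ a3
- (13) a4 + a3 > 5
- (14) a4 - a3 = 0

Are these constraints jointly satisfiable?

Unsatisfiable

Constraints 1, 2, 6, and 10 give a4 < a2, a2 < a1, a1 < a3, a3 ≤ a4. Chaining: a4 < a2 < a1 < a3 ≤ a4, which forces a4 < a4 — impossible.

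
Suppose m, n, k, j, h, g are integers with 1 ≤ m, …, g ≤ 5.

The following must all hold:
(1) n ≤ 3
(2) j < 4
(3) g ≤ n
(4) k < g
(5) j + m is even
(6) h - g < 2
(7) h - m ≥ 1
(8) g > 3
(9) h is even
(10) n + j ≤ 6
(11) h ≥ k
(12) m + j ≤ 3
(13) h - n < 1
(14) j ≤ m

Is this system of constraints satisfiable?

Unsatisfiable

From constraint 8: g ≥ 4. From constraints 1 and 3: g ≤ n and n ≤ 3, so g ≤ 3. But 3 < 4, so no value of g works.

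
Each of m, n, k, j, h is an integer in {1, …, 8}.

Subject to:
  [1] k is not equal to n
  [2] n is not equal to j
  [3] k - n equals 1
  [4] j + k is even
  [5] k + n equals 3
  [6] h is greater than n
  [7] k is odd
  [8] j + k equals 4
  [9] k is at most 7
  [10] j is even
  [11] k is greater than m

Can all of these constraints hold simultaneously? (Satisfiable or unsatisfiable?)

Constraint 10 makes j even and constraint 7 makes k odd, so j + k must be odd. Constraint 4 says j + k is even — contradiction.

Unsatisfiable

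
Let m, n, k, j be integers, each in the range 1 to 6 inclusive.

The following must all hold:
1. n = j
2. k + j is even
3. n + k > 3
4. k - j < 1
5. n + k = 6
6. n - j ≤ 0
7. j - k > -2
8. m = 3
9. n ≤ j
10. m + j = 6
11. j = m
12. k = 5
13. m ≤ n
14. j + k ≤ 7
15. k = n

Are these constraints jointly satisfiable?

Constraint 12 fixes k = 5 and constraint 8 fixes m = 3. Constraints 1, 11, and 15 give k = n = j = m, so k = m. But 5 ≠ 3 — contradiction.

Unsatisfiable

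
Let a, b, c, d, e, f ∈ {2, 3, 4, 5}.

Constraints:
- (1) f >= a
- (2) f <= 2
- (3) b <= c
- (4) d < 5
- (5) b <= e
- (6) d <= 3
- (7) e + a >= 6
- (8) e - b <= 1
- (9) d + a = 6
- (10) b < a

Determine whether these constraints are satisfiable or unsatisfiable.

Unsatisfiable

From constraint 6: d ≤ 3. From constraints 1 and 2: a ≤ f ≤ 2. Hence d + a ≤ 5. But constraint 9 requires d + a = 6, and 6 > 5. Contradiction.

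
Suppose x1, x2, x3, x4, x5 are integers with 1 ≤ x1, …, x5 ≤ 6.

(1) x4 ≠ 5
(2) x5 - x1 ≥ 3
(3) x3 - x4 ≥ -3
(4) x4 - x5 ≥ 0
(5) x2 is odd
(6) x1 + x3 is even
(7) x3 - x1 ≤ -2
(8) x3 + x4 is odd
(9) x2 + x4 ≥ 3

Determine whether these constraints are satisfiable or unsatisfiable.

Unsatisfiable

Constraints 2, 3, 4, and 7 give x3 − x4 ≥ -3, x4 − x5 ≥ 0, x5 − x1 ≥ 3, x1 − x3 ≥ 2.
Adding all 4 inequalities: the left sides telescope to 0, and the right sides sum to (-3) + 0 + 3 + 2 = 2. So 0 ≥ 2, which is false.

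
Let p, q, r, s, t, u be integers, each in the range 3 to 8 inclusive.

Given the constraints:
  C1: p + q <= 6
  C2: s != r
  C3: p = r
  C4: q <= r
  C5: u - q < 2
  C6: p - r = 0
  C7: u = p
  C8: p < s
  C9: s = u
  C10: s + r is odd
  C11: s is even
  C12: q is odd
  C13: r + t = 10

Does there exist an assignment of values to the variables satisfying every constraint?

From constraints 3, 7, and 9, s = u = p = r, so s = r. But constraint 2 says s ≠ r. Contradiction.

Unsatisfiable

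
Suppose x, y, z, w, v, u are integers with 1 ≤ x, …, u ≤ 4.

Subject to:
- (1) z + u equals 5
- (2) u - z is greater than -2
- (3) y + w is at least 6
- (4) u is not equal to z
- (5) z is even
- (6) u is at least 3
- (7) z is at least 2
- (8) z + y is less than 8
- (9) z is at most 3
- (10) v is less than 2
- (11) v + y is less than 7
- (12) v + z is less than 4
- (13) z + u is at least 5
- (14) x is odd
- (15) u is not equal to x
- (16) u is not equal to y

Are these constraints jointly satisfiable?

Satisfiable

One satisfying assignment is x = 1, y = 4, z = 2, w = 4, v = 1, u = 3.
For the less obvious constraints — constraint 1: z + u = 5; constraint 2: u - z = 1 — and the others hold by inspection.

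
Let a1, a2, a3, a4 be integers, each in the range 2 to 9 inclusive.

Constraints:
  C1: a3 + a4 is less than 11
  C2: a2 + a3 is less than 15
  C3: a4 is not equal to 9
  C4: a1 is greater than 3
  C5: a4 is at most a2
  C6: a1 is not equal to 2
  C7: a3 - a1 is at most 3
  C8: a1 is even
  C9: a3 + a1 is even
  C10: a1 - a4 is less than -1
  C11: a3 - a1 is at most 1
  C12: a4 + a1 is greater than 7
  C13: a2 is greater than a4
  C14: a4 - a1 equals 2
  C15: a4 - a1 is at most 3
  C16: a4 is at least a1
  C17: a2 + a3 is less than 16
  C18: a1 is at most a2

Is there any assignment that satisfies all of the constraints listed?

The assignment a1 = 4, a2 = 9, a3 = 4, a4 = 6 works:
  constraint 1 holds since a3 + a4 = 10.
  constraint 2 holds since a2 + a3 = 13.
  constraint 7 holds since a3 - a1 = 0.
The rest check out directly.

Satisfiable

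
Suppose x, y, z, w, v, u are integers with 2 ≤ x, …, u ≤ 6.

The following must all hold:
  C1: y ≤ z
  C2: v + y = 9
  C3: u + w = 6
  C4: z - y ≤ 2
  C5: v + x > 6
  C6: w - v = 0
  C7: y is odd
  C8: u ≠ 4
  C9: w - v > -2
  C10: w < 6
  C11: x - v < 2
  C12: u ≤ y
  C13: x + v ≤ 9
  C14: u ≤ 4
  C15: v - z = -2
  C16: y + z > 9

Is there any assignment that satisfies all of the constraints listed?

Satisfiable

One satisfying assignment is x = 3, y = 5, z = 6, w = 4, v = 4, u = 2.
For the less obvious constraints — constraint 2: v + y = 9; constraint 3: u + w = 6; constraint 4: z - y = 1 — and the others hold by inspection.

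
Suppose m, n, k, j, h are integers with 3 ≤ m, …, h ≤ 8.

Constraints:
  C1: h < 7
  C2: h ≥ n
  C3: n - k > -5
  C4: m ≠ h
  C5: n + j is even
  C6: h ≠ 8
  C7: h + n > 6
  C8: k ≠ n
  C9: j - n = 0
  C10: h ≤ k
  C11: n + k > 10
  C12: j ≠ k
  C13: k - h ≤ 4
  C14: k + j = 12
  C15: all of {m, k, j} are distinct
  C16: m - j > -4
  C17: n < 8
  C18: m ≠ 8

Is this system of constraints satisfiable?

The assignment m = 3, n = 4, k = 8, j = 4, h = 4 works:
  constraint 3 holds since n - k = -4.
  constraint 7 holds since h + n = 8.
The rest check out directly.

Satisfiable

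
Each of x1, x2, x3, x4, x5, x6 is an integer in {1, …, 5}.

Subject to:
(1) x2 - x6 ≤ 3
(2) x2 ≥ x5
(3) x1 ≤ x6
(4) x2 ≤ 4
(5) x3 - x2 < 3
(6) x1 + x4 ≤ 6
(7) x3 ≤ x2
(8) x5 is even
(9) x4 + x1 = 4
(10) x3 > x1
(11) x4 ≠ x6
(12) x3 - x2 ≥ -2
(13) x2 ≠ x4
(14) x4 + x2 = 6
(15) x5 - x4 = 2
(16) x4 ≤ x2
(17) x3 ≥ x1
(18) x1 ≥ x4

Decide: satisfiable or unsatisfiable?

The assignment x1 = 2, x2 = 4, x3 = 4, x4 = 2, x5 = 4, x6 = 3 works:
  constraint 1 holds since x2 - x6 = 1.
  constraint 5 holds since x3 - x2 = 0.
The rest check out directly.

Satisfiable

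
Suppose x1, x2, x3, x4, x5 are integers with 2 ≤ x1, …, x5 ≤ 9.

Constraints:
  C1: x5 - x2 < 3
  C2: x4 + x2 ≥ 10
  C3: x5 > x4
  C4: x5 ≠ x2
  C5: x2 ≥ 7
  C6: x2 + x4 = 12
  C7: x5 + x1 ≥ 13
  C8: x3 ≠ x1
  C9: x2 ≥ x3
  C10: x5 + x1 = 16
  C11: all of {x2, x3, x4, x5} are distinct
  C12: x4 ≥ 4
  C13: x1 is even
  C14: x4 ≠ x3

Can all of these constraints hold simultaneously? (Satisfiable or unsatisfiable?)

Satisfiable

Take x1 = 8, x2 = 7, x3 = 2, x4 = 5, x5 = 8. Then constraint 1: x5 - x2 = 1; constraint 2: x4 + x2 = 12; constraint 6: x2 + x4 = 12, and every other listed constraint is also met.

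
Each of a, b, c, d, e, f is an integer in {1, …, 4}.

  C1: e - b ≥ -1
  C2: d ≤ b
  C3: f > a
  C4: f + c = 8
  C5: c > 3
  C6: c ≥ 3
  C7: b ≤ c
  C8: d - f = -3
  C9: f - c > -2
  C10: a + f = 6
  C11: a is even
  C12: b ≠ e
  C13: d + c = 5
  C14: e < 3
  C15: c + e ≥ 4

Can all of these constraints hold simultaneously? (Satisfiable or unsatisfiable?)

The assignment a = 2, b = 1, c = 4, d = 1, e = 2, f = 4 works:
  constraint 1 holds since e - b = 1.
  constraint 4 holds since f + c = 8.
  constraint 8 holds since d - f = -3.
The rest check out directly.

Satisfiable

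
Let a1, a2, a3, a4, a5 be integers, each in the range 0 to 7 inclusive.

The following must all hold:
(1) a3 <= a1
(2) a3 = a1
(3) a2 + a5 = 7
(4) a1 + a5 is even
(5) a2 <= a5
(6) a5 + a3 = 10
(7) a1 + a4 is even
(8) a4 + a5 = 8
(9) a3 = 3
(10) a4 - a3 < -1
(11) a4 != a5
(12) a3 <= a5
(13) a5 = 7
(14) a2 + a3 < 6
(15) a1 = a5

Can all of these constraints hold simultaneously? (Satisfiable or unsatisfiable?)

Constraint 9 fixes a3 = 3 and constraint 13 fixes a5 = 7. Constraints 2 and 15 give a3 = a1 = a5, so a3 = a5. But 3 ≠ 7 — contradiction.

Unsatisfiable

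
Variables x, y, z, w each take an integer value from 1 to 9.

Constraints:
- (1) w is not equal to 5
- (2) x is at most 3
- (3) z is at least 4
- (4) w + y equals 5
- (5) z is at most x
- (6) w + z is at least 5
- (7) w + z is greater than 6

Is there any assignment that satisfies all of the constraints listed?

From constraints 3 and 5: x ≥ z and z ≥ 4, so x ≥ 4. From constraint 2: x ≤ 3. But 3 < 4, so no value of x works.

Unsatisfiable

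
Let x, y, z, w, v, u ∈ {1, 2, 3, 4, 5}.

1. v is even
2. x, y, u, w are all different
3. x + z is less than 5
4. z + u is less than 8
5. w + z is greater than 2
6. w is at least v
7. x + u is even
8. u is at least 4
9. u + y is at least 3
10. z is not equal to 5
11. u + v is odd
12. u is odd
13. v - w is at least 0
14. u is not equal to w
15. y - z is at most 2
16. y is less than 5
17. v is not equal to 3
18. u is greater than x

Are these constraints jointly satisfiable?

Satisfiable

Setting (x, y, z, w, v, u) = (3, 1, 1, 4, 4, 5) satisfies everything: constraint 3: x + z = 4; constraint 4: z + u = 6, and the others follow.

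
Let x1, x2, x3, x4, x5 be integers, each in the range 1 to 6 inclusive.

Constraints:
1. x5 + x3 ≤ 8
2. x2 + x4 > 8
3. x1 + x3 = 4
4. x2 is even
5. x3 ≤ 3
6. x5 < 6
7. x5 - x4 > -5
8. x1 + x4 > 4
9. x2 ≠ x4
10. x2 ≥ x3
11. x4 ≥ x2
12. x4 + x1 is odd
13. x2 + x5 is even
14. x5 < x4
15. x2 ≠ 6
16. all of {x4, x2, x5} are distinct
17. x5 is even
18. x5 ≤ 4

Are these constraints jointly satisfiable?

Try x1 = 1, x2 = 4, x3 = 3, x4 = 6, x5 = 2.
Check constraint 1: x5 + x3 = 5; constraint 2: x2 + x4 = 10; constraint 3: x1 + x3 = 4. The remaining constraints are straightforward to verify.

Satisfiable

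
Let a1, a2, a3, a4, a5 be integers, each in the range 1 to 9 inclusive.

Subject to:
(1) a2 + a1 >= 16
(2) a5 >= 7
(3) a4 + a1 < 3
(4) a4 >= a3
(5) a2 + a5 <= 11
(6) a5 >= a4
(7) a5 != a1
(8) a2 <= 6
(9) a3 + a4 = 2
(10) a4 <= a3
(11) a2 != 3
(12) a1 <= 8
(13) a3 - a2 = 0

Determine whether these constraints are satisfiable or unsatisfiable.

Unsatisfiable

From constraint 8: a2 ≤ 6. From constraint 12: a1 ≤ 8. Hence a2 + a1 ≤ 14. But constraint 1 requires a2 + a1 ≥ 16, and 16 > 14. Contradiction.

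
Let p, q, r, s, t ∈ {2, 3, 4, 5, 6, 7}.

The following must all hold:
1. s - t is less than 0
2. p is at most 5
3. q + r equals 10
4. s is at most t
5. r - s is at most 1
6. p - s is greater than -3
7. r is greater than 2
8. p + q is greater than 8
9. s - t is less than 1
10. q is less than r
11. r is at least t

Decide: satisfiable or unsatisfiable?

Satisfiable

Try p = 5, q = 4, r = 6, s = 5, t = 6.
Check constraint 1: s - t = -1; constraint 3: q + r = 10; constraint 5: r - s = 1. The remaining constraints are straightforward to verify.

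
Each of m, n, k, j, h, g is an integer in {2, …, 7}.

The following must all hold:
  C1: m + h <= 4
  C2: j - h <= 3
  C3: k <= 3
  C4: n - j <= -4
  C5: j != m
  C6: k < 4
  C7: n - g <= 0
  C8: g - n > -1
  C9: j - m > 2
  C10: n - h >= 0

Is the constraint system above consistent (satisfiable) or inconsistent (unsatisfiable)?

Constraints 2, 4, and 10 give h − j ≥ -3, j − n ≥ 4, n − h ≥ 0.
Adding all 3 inequalities: the left sides telescope to 0, and the right sides sum to (-3) + 4 + 0 = 1. So 0 ≥ 1, which is false.

Unsatisfiable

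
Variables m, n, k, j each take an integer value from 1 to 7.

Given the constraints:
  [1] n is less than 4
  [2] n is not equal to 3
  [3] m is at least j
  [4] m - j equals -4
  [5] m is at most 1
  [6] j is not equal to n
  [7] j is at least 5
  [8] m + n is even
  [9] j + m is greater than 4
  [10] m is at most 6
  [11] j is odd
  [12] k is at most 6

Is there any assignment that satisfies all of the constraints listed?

Unsatisfiable

From constraint 7: j ≥ 5. From constraints 3 and 5: j ≤ m and m ≤ 1, so j ≤ 1. But 1 < 5, so no value of j works.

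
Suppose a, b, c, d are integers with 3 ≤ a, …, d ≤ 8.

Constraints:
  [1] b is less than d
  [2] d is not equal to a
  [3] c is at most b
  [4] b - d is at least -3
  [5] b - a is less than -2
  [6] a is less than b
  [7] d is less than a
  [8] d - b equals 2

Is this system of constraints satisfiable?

Unsatisfiable

Constraints 1, 6, and 7 give d < a, a < b, b < d. Chaining: d < a < b < d, which forces d < d — impossible.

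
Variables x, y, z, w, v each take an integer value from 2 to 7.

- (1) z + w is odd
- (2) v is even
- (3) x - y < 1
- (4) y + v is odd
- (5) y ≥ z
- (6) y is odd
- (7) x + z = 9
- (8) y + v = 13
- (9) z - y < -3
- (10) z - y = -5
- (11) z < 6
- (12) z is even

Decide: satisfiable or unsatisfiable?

The assignment x = 7, y = 7, z = 2, w = 7, v = 6 works:
  constraint 3 holds since x - y = 0.
  constraint 7 holds since x + z = 9.
  constraint 8 holds since y + v = 13.
The rest check out directly.

Satisfiable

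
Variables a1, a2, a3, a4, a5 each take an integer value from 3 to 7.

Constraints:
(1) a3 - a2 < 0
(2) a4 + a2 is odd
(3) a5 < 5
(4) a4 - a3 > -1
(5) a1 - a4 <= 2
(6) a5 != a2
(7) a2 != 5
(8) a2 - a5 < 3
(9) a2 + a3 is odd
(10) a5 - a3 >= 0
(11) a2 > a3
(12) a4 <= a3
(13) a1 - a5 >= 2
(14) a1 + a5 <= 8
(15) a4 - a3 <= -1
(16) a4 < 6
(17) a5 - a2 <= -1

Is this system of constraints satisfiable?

Unsatisfiable

Constraints 5, 10, 13, and 15 give a3 − a4 ≥ 1, a4 − a1 ≥ -2, a1 − a5 ≥ 2, a5 − a3 ≥ 0.
Adding all 4 inequalities: the left sides telescope to 0, and the right sides sum to 1 + (-2) + 2 + 0 = 1. So 0 ≥ 1, which is false.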